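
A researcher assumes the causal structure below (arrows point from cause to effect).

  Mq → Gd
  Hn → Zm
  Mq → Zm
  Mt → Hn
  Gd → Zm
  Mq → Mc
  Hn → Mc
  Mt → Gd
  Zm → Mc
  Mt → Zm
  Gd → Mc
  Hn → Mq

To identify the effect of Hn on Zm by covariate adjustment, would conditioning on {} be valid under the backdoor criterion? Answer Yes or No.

Backdoor paths from Hn to Zm (paths whose first edge points into Hn):
  P1: Hn <- Mt -> Gd <- Mq -> Zm
  P2: Hn <- Mt -> Gd <- Mq -> Mc <- Zm
  P3: Hn <- Mt -> Gd -> Zm
  P4: Hn <- Mt -> Gd -> Mc <- Mq -> Zm
  P5: Hn <- Mt -> Gd -> Mc <- Zm
  P6: Hn <- Mt -> Zm
Condition 1 (no descendant of Hn in the set): holds — descendants of Hn are {Gd, Mc, Mq, Zm}; none are in {}.
Condition 2 (every backdoor path blocked by {}):
  P1: blocked at collider Gd (neither it nor any descendant is in the conditioning set).
  P2: blocked at collider Gd (neither it nor any descendant is in the conditioning set).
  P3: open — no interior node is in the conditioning set.
  P4: blocked at collider Mc (neither it nor any descendant is in the conditioning set).
  P5: blocked at collider Mc (neither it nor any descendant is in the conditioning set).
  P6: open — no interior node is in the conditioning set.
{} does not satisfy the backdoor criterion.

No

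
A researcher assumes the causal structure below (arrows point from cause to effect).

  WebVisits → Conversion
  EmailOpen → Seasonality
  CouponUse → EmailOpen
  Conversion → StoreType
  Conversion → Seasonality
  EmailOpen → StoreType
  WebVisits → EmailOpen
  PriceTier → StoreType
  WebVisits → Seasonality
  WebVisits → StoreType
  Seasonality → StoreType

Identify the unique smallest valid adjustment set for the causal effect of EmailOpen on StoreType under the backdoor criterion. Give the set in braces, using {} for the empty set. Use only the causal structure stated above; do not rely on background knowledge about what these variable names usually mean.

Variables eligible for adjustment (non-descendants of EmailOpen, excluding EmailOpen and StoreType): {Conversion, CouponUse, PriceTier, WebVisits}.
Backdoor paths from EmailOpen to StoreType:
  P1: EmailOpen <- WebVisits -> Conversion -> Seasonality -> StoreType
  P2: EmailOpen <- WebVisits -> Conversion -> StoreType
  P3: EmailOpen <- WebVisits -> Seasonality <- Conversion -> StoreType
  P4: EmailOpen <- WebVisits -> Seasonality -> StoreType
  P5: EmailOpen <- WebVisits -> StoreType
The empty set is not sufficient: P1 (EmailOpen <- WebVisits -> Conversion -> Seasonality -> StoreType) has no collider blocking it and no conditioned non-collider, so it is open.
Try {WebVisits}:
  P1: blocked at fork node WebVisits ∈ conditioning set.
  P2: blocked at fork node WebVisits ∈ conditioning set.
  P3: blocked at fork node WebVisits ∈ conditioning set.
  P4: blocked at fork node WebVisits ∈ conditioning set.
  P5: blocked at fork node WebVisits ∈ conditioning set.
{WebVisits} contains no descendant of EmailOpen and blocks every backdoor path.
No other singleton works — e.g. {CouponUse} leaves P1 open — so {WebVisits} is the unique smallest valid adjustment set.

{WebVisits}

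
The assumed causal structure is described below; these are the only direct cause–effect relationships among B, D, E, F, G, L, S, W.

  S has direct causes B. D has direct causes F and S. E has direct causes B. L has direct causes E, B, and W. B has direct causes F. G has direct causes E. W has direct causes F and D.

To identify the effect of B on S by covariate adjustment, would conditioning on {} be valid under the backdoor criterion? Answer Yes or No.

Yes

Backdoor paths from B to S (paths whose first edge points into B):
  P1: B <- F -> D <- S
  P2: B <- F -> W <- D <- S
Condition 1 (no descendant of B in the set): holds — descendants of B are {D, E, G, L, S, W}; none are in {}.
Condition 2 (every backdoor path blocked by {}):
  P1: blocked at collider D (neither it nor any descendant is in the conditioning set).
  P2: blocked at collider W (neither it nor any descendant is in the conditioning set).
{} satisfies the backdoor criterion.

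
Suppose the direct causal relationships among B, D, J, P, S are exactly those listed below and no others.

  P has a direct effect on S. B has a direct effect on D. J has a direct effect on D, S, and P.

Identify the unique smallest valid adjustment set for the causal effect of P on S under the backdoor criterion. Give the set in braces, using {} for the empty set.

{J}

Variables eligible for adjustment (non-descendants of P, excluding P and S): {B, D, J}.
Backdoor paths from P to S:
  P1: P <- J -> S
The empty set is not sufficient: P1 (P <- J -> S) has no collider blocking it and no conditioned non-collider, so it is open.
Try {J}:
  P1: blocked at fork node J ∈ conditioning set.
{J} contains no descendant of P and blocks every backdoor path.
No other singleton works — e.g. {B} leaves P1 open — so {J} is the unique smallest valid adjustment set.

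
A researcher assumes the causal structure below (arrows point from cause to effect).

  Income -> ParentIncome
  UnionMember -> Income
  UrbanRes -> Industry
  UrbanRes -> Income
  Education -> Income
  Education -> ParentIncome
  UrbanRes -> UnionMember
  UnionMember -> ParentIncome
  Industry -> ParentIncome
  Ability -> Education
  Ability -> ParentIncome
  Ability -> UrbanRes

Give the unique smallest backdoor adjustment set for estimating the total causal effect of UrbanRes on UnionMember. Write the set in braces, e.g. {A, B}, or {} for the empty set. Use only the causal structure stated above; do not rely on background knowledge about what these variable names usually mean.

{}

Variables eligible for adjustment (non-descendants of UrbanRes, excluding UrbanRes and UnionMember): {Ability, Education}.
Backdoor paths from UrbanRes to UnionMember:
  P1: UrbanRes <- Ability -> Education -> Income <- UnionMember
  P2: UrbanRes <- Ability -> Education -> Income -> ParentIncome <- UnionMember
  P3: UrbanRes <- Ability -> Education -> ParentIncome <- UnionMember
  P4: UrbanRes <- Ability -> Education -> ParentIncome <- Income <- UnionMember
  P5: UrbanRes <- Ability -> ParentIncome <- Education -> Income <- UnionMember
  P6: UrbanRes <- Ability -> ParentIncome <- UnionMember
  P7: UrbanRes <- Ability -> ParentIncome <- Income <- UnionMember
Each backdoor path contains an unconditioned collider, so every path is already blocked with the empty conditioning set:
  P1: blocked at collider Income (neither it nor any descendant is in the conditioning set).
  P2: blocked at collider ParentIncome (neither it nor any descendant is in the conditioning set).
  P3: blocked at collider ParentIncome (neither it nor any descendant is in the conditioning set).
  P4: blocked at collider ParentIncome (neither it nor any descendant is in the conditioning set).
  P5: blocked at collider ParentIncome (neither it nor any descendant is in the conditioning set).
  P6: blocked at collider ParentIncome (neither it nor any descendant is in the conditioning set).
  P7: blocked at collider ParentIncome (neither it nor any descendant is in the conditioning set).
The empty set is therefore the unique smallest valid set.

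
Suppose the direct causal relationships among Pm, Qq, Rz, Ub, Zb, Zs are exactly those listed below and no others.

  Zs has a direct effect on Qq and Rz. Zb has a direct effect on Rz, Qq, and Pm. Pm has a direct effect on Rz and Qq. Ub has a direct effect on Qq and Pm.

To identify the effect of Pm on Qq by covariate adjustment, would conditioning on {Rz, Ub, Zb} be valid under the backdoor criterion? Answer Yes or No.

No

Backdoor paths from Pm to Qq (paths whose first edge points into Pm):
  P1: Pm <- Zb -> Qq
  P2: Pm <- Zb -> Rz <- Zs -> Qq
  P3: Pm <- Ub -> Qq
Condition 1 (no descendant of Pm in the set): FAILS — Rz is a descendant of Pm.
Condition 2 (every backdoor path blocked by {Rz, Ub, Zb}):
  P1: blocked at fork node Zb ∈ conditioning set.
  P2: blocked at fork node Zb ∈ conditioning set.
  P3: blocked at fork node Ub ∈ conditioning set.
{Rz, Ub, Zb} does not satisfy the backdoor criterion.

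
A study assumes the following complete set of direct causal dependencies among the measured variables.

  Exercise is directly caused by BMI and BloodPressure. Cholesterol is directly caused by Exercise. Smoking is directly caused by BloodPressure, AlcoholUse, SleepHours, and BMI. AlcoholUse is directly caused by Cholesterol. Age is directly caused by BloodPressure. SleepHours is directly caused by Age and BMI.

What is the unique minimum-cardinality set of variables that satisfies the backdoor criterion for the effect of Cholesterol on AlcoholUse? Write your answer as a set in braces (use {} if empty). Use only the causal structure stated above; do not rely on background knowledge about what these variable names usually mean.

Variables eligible for adjustment (non-descendants of Cholesterol, excluding Cholesterol and AlcoholUse): {Age, BMI, BloodPressure, Exercise, SleepHours}.
Backdoor paths from Cholesterol to AlcoholUse:
  P1: Cholesterol <- Exercise <- BloodPressure -> Age -> SleepHours <- BMI -> Smoking <- AlcoholUse
  P2: Cholesterol <- Exercise <- BloodPressure -> Age -> SleepHours -> Smoking <- AlcoholUse
  P3: Cholesterol <- Exercise <- BloodPressure -> Smoking <- AlcoholUse
  P4: Cholesterol <- Exercise <- BMI -> SleepHours <- Age <- BloodPressure -> Smoking <- AlcoholUse
  P5: Cholesterol <- Exercise <- BMI -> SleepHours -> Smoking <- AlcoholUse
  P6: Cholesterol <- Exercise <- BMI -> Smoking <- AlcoholUse
Each backdoor path contains an unconditioned collider, so every path is already blocked with the empty conditioning set:
  P1: blocked at collider SleepHours (neither it nor any descendant is in the conditioning set).
  P2: blocked at collider Smoking (neither it nor any descendant is in the conditioning set).
  P3: blocked at collider Smoking (neither it nor any descendant is in the conditioning set).
  P4: blocked at collider SleepHours (neither it nor any descendant is in the conditioning set).
  P5: blocked at collider Smoking (neither it nor any descendant is in the conditioning set).
  P6: blocked at collider Smoking (neither it nor any descendant is in the conditioning set).
The empty set is therefore the unique smallest valid set.

{}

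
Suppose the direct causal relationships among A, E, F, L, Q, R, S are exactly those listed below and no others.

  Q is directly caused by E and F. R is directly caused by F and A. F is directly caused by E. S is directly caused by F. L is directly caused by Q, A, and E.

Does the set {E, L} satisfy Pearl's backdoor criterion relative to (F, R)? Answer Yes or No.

No

Backdoor paths from F to R (paths whose first edge points into F):
  P1: F <- E -> Q -> L <- A -> R
  P2: F <- E -> L <- A -> R
Condition 1 (no descendant of F in the set): FAILS — L is a descendant of F.
Condition 2 (every backdoor path blocked by {E, L}):
  P1: blocked at fork node E ∈ conditioning set.
  P2: blocked at fork node E ∈ conditioning set.
{E, L} does not satisfy the backdoor criterion.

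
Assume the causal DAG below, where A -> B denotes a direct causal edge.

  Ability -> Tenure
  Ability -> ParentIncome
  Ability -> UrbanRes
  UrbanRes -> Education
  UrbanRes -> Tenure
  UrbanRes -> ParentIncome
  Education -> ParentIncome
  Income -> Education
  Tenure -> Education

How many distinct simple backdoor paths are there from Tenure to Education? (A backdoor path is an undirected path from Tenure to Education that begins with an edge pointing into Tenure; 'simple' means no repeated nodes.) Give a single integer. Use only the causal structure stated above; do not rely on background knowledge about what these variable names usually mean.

A backdoor path from Tenure to Education is any simple undirected path whose first edge points into Tenure (i.e. leaves Tenure via a parent).
Parents of Tenure: {Ability, UrbanRes}.
Enumerating:
  P1: Tenure <- Ability -> UrbanRes -> Education
  P2: Tenure <- Ability -> UrbanRes -> ParentIncome <- Education
  P3: Tenure <- Ability -> ParentIncome <- UrbanRes -> Education
  P4: Tenure <- Ability -> ParentIncome <- Education
  P5: Tenure <- UrbanRes <- Ability -> ParentIncome <- Education
  P6: Tenure <- UrbanRes -> Education
  P7: Tenure <- UrbanRes -> ParentIncome <- Education
That exhausts the simple backdoor paths. Count: 7.

7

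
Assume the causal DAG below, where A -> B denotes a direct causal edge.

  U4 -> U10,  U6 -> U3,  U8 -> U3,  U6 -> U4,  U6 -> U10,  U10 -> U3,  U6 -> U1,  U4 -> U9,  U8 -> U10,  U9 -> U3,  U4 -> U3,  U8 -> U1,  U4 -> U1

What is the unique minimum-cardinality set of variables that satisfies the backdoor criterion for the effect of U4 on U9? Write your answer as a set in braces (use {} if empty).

{}

Variables eligible for adjustment (non-descendants of U4, excluding U4 and U9): {U6, U8}.
Backdoor paths from U4 to U9:
  P1: U4 <- U6 -> U1 <- U8 -> U10 -> U3 <- U9
  P2: U4 <- U6 -> U1 <- U8 -> U3 <- U9
  P3: U4 <- U6 -> U10 <- U8 -> U3 <- U9
  P4: U4 <- U6 -> U10 -> U3 <- U9
  P5: U4 <- U6 -> U3 <- U9
Each backdoor path contains an unconditioned collider, so every path is already blocked with the empty conditioning set:
  P1: blocked at collider U1 (neither it nor any descendant is in the conditioning set).
  P2: blocked at collider U1 (neither it nor any descendant is in the conditioning set).
  P3: blocked at collider U10 (neither it nor any descendant is in the conditioning set).
  P4: blocked at collider U3 (neither it nor any descendant is in the conditioning set).
  P5: blocked at collider U3 (neither it nor any descendant is in the conditioning set).
The empty set is therefore the unique smallest valid set.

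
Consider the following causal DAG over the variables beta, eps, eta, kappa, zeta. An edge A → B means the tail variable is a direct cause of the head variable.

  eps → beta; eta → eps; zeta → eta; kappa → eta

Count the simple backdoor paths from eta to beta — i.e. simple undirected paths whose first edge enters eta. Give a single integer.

0

A backdoor path from eta to beta is any simple undirected path whose first edge points into eta (i.e. leaves eta via a parent).
Parents of eta: {kappa, zeta}.
No simple path from any parent of eta reaches beta without revisiting eta, so there are no backdoor paths.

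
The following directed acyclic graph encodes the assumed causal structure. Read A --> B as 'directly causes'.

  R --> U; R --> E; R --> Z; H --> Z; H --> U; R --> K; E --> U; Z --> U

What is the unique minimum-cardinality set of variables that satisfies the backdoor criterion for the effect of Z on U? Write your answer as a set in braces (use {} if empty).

{H, R}

Variables eligible for adjustment (non-descendants of Z, excluding Z and U): {E, H, K, R}.
Backdoor paths from Z to U:
  P1: Z <- H -> U
  P2: Z <- R -> E -> U
  P3: Z <- R -> U
The empty set is not sufficient: P1 (Z <- H -> U) has no collider blocking it and no conditioned non-collider, so it is open.
Try {H, R}:
  P1: blocked at fork node H ∈ conditioning set.
  P2: blocked at fork node R ∈ conditioning set.
  P3: blocked at fork node R ∈ conditioning set.
{H, R} contains no descendant of Z and blocks every backdoor path.
Every element of {H, R} is needed (dropping H leaves P1 open; dropping R leaves P2 open), so no proper subset is valid.
Among all size-2 subsets of the eligible variables, only {H, R} blocks every backdoor path, so it is the unique smallest valid adjustment set.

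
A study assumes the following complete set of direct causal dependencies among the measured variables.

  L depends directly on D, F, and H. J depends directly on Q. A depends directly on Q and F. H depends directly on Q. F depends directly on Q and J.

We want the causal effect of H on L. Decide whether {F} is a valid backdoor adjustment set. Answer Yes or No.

Yes

Backdoor paths from H to L (paths whose first edge points into H):
  P1: H <- Q -> J -> F -> L
  P2: H <- Q -> F -> L
  P3: H <- Q -> A <- F -> L
Condition 1 (no descendant of H in the set): holds — descendants of H are {L}; none are in {F}.
Condition 2 (every backdoor path blocked by {F}):
  P1: blocked at chain node F ∈ conditioning set.
  P2: blocked at chain node F ∈ conditioning set.
  P3: blocked at collider A (neither it nor any descendant is in the conditioning set).
{F} satisfies the backdoor criterion.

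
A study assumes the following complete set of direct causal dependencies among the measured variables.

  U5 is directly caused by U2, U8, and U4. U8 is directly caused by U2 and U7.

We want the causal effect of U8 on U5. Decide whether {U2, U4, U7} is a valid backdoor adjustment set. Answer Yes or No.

Yes

Backdoor paths from U8 to U5 (paths whose first edge points into U8):
  P1: U8 <- U2 -> U5
Condition 1 (no descendant of U8 in the set): holds — descendants of U8 are {U5}; none are in {U2, U4, U7}.
Condition 2 (every backdoor path blocked by {U2, U4, U7}):
  P1: blocked at fork node U2 ∈ conditioning set.
{U2, U4, U7} satisfies the backdoor criterion.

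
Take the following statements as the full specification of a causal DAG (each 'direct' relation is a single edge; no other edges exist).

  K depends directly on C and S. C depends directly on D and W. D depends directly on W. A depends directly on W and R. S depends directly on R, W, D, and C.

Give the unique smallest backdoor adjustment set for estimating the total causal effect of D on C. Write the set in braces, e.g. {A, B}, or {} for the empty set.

Variables eligible for adjustment (non-descendants of D, excluding D and C): {A, R, W}.
Backdoor paths from D to C:
  P1: D <- W -> A <- R -> S <- C
  P2: D <- W -> A <- R -> S -> K <- C
  P3: D <- W -> C
  P4: D <- W -> S <- C
  P5: D <- W -> S -> K <- C
The empty set is not sufficient: P3 (D <- W -> C) has no collider blocking it and no conditioned non-collider, so it is open.
Try {W}:
  P1: blocked at fork node W ∈ conditioning set.
  P2: blocked at fork node W ∈ conditioning set.
  P3: blocked at fork node W ∈ conditioning set.
  P4: blocked at fork node W ∈ conditioning set.
  P5: blocked at fork node W ∈ conditioning set.
{W} contains no descendant of D and blocks every backdoor path.
No other singleton works — e.g. {R} leaves P3 open — so {W} is the unique smallest valid adjustment set.

{W}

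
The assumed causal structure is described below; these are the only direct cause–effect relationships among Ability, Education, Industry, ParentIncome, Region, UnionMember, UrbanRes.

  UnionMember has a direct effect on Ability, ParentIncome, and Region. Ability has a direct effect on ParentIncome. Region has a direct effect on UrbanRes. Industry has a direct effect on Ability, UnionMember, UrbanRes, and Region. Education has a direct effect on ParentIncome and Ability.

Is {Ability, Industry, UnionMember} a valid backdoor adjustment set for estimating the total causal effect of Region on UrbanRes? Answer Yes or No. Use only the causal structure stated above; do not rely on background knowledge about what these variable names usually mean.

Backdoor paths from Region to UrbanRes (paths whose first edge points into Region):
  P1: Region <- Industry -> UrbanRes
  P2: Region <- UnionMember <- Industry -> UrbanRes
  P3: Region <- UnionMember -> Ability <- Industry -> UrbanRes
  P4: Region <- UnionMember -> ParentIncome <- Education -> Ability <- Industry -> UrbanRes
  P5: Region <- UnionMember -> ParentIncome <- Ability <- Industry -> UrbanRes
Condition 1 (no descendant of Region in the set): holds — descendants of Region are {UrbanRes}; none are in {Ability, Industry, UnionMember}.
Condition 2 (every backdoor path blocked by {Ability, Industry, UnionMember}):
  P1: blocked at fork node Industry ∈ conditioning set.
  P2: blocked at chain node UnionMember ∈ conditioning set.
  P3: blocked at fork node UnionMember ∈ conditioning set.
  P4: blocked at fork node UnionMember ∈ conditioning set.
  P5: blocked at fork node UnionMember ∈ conditioning set.
{Ability, Industry, UnionMember} satisfies the backdoor criterion.

Yes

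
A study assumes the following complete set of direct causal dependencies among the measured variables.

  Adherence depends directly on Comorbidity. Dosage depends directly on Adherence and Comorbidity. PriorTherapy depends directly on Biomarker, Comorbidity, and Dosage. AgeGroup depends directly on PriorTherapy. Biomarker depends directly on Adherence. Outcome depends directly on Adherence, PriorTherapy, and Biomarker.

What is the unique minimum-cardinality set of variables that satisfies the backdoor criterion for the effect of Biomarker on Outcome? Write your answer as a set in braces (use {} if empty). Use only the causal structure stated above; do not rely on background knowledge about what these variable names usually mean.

Variables eligible for adjustment (non-descendants of Biomarker, excluding Biomarker and Outcome): {Adherence, Comorbidity, Dosage}.
Backdoor paths from Biomarker to Outcome:
  P1: Biomarker <- Adherence <- Comorbidity -> Dosage -> PriorTherapy -> Outcome
  P2: Biomarker <- Adherence <- Comorbidity -> PriorTherapy -> Outcome
  P3: Biomarker <- Adherence -> Dosage <- Comorbidity -> PriorTherapy -> Outcome
  P4: Biomarker <- Adherence -> Dosage -> PriorTherapy -> Outcome
  P5: Biomarker <- Adherence -> Outcome
The empty set is not sufficient: P1 (Biomarker <- Adherence <- Comorbidity -> Dosage -> PriorTherapy -> Outcome) has no collider blocking it and no conditioned non-collider, so it is open.
Try {Adherence}:
  P1: blocked at chain node Adherence ∈ conditioning set.
  P2: blocked at chain node Adherence ∈ conditioning set.
  P3: blocked at fork node Adherence ∈ conditioning set.
  P4: blocked at fork node Adherence ∈ conditioning set.
  P5: blocked at fork node Adherence ∈ conditioning set.
{Adherence} contains no descendant of Biomarker and blocks every backdoor path.
No other singleton works — e.g. {Comorbidity} leaves P4 open — so {Adherence} is the unique smallest valid adjustment set.

{Adherence}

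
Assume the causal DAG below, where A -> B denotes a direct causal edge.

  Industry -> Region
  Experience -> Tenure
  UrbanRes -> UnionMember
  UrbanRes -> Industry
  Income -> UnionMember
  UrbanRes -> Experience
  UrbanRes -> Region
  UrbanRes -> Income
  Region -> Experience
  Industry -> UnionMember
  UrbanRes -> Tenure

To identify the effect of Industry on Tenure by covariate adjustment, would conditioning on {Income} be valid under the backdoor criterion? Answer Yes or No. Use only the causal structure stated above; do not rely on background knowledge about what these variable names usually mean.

No

Backdoor paths from Industry to Tenure (paths whose first edge points into Industry):
  P1: Industry <- UrbanRes -> Region -> Experience -> Tenure
  P2: Industry <- UrbanRes -> Experience -> Tenure
  P3: Industry <- UrbanRes -> Tenure
Condition 1 (no descendant of Industry in the set): holds — descendants of Industry are {Experience, Region, Tenure, UnionMember}; none are in {Income}.
Condition 2 (every backdoor path blocked by {Income}):
  P1: open — no interior node is in the conditioning set.
  P2: open — no interior node is in the conditioning set.
  P3: open — no interior node is in the conditioning set.
{Income} does not satisfy the backdoor criterion.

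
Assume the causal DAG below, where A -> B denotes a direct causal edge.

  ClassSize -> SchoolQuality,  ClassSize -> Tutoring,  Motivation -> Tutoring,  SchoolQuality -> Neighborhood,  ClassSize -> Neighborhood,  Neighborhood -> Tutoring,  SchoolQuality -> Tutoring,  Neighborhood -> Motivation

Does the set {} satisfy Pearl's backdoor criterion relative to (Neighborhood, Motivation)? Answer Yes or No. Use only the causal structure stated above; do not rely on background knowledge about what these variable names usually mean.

Yes

Backdoor paths from Neighborhood to Motivation (paths whose first edge points into Neighborhood):
  P1: Neighborhood <- ClassSize -> SchoolQuality -> Tutoring <- Motivation
  P2: Neighborhood <- ClassSize -> Tutoring <- Motivation
  P3: Neighborhood <- SchoolQuality <- ClassSize -> Tutoring <- Motivation
  P4: Neighborhood <- SchoolQuality -> Tutoring <- Motivation
Condition 1 (no descendant of Neighborhood in the set): holds — descendants of Neighborhood are {Motivation, Tutoring}; none are in {}.
Condition 2 (every backdoor path blocked by {}):
  P1: blocked at collider Tutoring (neither it nor any descendant is in the conditioning set).
  P2: blocked at collider Tutoring (neither it nor any descendant is in the conditioning set).
  P3: blocked at collider Tutoring (neither it nor any descendant is in the conditioning set).
  P4: blocked at collider Tutoring (neither it nor any descendant is in the conditioning set).
{} satisfies the backdoor criterion.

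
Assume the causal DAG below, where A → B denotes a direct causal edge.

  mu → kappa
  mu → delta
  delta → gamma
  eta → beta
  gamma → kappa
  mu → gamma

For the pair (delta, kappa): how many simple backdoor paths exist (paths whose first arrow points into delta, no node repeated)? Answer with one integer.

A backdoor path from delta to kappa is any simple undirected path whose first edge points into delta (i.e. leaves delta via a parent).
Parents of delta: {mu}.
Enumerating:
  P1: delta <- mu -> gamma -> kappa
  P2: delta <- mu -> kappa
That exhausts the simple backdoor paths. Count: 2.

2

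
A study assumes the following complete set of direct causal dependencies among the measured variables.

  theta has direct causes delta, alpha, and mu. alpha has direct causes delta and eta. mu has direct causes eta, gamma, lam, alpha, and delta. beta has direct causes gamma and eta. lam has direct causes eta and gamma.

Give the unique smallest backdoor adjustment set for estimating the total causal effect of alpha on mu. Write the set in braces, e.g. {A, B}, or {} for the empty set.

{delta, eta}

Variables eligible for adjustment (non-descendants of alpha, excluding alpha and mu): {beta, delta, eta, gamma, lam}.
Backdoor paths from alpha to mu:
  P1: alpha <- delta -> mu
  P2: alpha <- delta -> theta <- mu
  P3: alpha <- eta -> beta <- gamma -> lam -> mu
  P4: alpha <- eta -> beta <- gamma -> mu
  P5: alpha <- eta -> lam <- gamma -> mu
  P6: alpha <- eta -> lam -> mu
  P7: alpha <- eta -> mu
The empty set is not sufficient: P1 (alpha <- delta -> mu) has no collider blocking it and no conditioned non-collider, so it is open.
Try {delta, eta}:
  P1: blocked at fork node delta ∈ conditioning set.
  P2: blocked at fork node delta ∈ conditioning set.
  P3: blocked at fork node eta ∈ conditioning set.
  P4: blocked at fork node eta ∈ conditioning set.
  P5: blocked at fork node eta ∈ conditioning set.
  P6: blocked at fork node eta ∈ conditioning set.
  P7: blocked at fork node eta ∈ conditioning set.
{delta, eta} contains no descendant of alpha and blocks every backdoor path.
Every element of {delta, eta} is needed (dropping delta leaves P1 open; dropping eta leaves P6 open), so no proper subset is valid.
Among all size-2 subsets of the eligible variables, only {delta, eta} blocks every backdoor path, so it is the unique smallest valid adjustment set.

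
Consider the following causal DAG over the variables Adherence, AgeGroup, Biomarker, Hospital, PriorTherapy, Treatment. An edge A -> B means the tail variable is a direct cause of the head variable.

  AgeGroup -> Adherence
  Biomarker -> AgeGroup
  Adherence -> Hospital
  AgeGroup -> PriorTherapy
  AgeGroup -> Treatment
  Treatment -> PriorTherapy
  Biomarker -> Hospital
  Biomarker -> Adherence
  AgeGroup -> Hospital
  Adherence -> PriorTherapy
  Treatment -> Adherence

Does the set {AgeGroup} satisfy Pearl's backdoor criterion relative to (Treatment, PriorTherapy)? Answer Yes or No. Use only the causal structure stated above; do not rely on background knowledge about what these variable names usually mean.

Backdoor paths from Treatment to PriorTherapy (paths whose first edge points into Treatment):
  P1: Treatment <- AgeGroup <- Biomarker -> Adherence -> PriorTherapy
  P2: Treatment <- AgeGroup <- Biomarker -> Hospital <- Adherence -> PriorTherapy
  P3: Treatment <- AgeGroup -> Adherence -> PriorTherapy
  P4: Treatment <- AgeGroup -> Hospital <- Biomarker -> Adherence -> PriorTherapy
  P5: Treatment <- AgeGroup -> Hospital <- Adherence -> PriorTherapy
  P6: Treatment <- AgeGroup -> PriorTherapy
Condition 1 (no descendant of Treatment in the set): holds — descendants of Treatment are {Adherence, Hospital, PriorTherapy}; none are in {AgeGroup}.
Condition 2 (every backdoor path blocked by {AgeGroup}):
  P1: blocked at chain node AgeGroup ∈ conditioning set.
  P2: blocked at chain node AgeGroup ∈ conditioning set.
  P3: blocked at fork node AgeGroup ∈ conditioning set.
  P4: blocked at fork node AgeGroup ∈ conditioning set.
  P5: blocked at fork node AgeGroup ∈ conditioning set.
  P6: blocked at fork node AgeGroup ∈ conditioning set.
{AgeGroup} satisfies the backdoor criterion.

Yes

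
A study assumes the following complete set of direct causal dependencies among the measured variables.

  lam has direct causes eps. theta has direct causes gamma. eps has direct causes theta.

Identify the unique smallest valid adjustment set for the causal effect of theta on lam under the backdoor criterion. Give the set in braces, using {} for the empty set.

Variables eligible for adjustment (non-descendants of theta, excluding theta and lam): {gamma}.
Backdoor paths from theta to lam:
  (none)
With no backdoor paths the empty set already satisfies the criterion, and it is trivially minimal.

{}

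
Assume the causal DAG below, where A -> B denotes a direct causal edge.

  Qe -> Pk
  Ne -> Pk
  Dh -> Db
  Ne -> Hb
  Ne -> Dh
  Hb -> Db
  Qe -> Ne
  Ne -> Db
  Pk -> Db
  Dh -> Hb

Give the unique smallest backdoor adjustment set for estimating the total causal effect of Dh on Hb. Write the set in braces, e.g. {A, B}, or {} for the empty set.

{Ne}

Variables eligible for adjustment (non-descendants of Dh, excluding Dh and Hb): {Ne, Pk, Qe}.
Backdoor paths from Dh to Hb:
  P1: Dh <- Ne <- Qe -> Pk -> Db <- Hb
  P2: Dh <- Ne -> Hb
  P3: Dh <- Ne -> Pk -> Db <- Hb
  P4: Dh <- Ne -> Db <- Hb
The empty set is not sufficient: P2 (Dh <- Ne -> Hb) has no collider blocking it and no conditioned non-collider, so it is open.
Try {Ne}:
  P1: blocked at chain node Ne ∈ conditioning set.
  P2: blocked at fork node Ne ∈ conditioning set.
  P3: blocked at fork node Ne ∈ conditioning set.
  P4: blocked at fork node Ne ∈ conditioning set.
{Ne} contains no descendant of Dh and blocks every backdoor path.
No other singleton works — e.g. {Qe} leaves P2 open — so {Ne} is the unique smallest valid adjustment set.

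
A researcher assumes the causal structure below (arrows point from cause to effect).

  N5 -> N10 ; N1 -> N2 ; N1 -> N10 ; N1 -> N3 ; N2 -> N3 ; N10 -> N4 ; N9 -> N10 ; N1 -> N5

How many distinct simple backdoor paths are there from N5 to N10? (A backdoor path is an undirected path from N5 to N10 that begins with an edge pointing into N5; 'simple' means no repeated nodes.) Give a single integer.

1

A backdoor path from N5 to N10 is any simple undirected path whose first edge points into N5 (i.e. leaves N5 via a parent).
Parents of N5: {N1}.
Enumerating:
  P1: N5 <- N1 -> N10
That exhausts the simple backdoor paths. Count: 1.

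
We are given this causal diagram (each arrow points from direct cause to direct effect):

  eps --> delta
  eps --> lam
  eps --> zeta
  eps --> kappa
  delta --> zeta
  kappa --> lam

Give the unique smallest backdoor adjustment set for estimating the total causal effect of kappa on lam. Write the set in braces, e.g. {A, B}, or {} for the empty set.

{eps}

Variables eligible for adjustment (non-descendants of kappa, excluding kappa and lam): {delta, eps, zeta}.
Backdoor paths from kappa to lam:
  P1: kappa <- eps -> lam
The empty set is not sufficient: P1 (kappa <- eps -> lam) has no collider blocking it and no conditioned non-collider, so it is open.
Try {eps}:
  P1: blocked at fork node eps ∈ conditioning set.
{eps} contains no descendant of kappa and blocks every backdoor path.
No other singleton works — e.g. {delta} leaves P1 open — so {eps} is the unique smallest valid adjustment set.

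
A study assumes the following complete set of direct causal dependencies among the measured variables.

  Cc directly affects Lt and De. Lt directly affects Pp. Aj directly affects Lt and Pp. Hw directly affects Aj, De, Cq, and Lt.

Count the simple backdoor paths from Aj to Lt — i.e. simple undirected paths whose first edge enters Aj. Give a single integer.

A backdoor path from Aj to Lt is any simple undirected path whose first edge points into Aj (i.e. leaves Aj via a parent).
Parents of Aj: {Hw}.
Enumerating:
  P1: Aj <- Hw -> Lt
  P2: Aj <- Hw -> De <- Cc -> Lt
That exhausts the simple backdoor paths. Count: 2.

2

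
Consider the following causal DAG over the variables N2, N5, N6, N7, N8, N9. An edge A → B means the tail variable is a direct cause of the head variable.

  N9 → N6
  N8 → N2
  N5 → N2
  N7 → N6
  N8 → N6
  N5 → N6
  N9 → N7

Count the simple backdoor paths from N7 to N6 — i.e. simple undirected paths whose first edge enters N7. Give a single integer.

1

A backdoor path from N7 to N6 is any simple undirected path whose first edge points into N7 (i.e. leaves N7 via a parent).
Parents of N7: {N9}.
Enumerating:
  P1: N7 <- N9 -> N6
That exhausts the simple backdoor paths. Count: 1.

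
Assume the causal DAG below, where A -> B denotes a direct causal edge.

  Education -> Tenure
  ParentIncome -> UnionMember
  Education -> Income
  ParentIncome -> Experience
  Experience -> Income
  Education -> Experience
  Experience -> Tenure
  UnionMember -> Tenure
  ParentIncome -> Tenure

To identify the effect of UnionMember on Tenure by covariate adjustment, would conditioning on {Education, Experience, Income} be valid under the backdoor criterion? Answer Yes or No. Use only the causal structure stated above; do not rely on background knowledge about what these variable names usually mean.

No

Backdoor paths from UnionMember to Tenure (paths whose first edge points into UnionMember):
  P1: UnionMember <- ParentIncome -> Experience <- Education -> Tenure
  P2: UnionMember <- ParentIncome -> Experience -> Income <- Education -> Tenure
  P3: UnionMember <- ParentIncome -> Experience -> Tenure
  P4: UnionMember <- ParentIncome -> Tenure
Condition 1 (no descendant of UnionMember in the set): holds — descendants of UnionMember are {Tenure}; none are in {Education, Experience, Income}.
Condition 2 (every backdoor path blocked by {Education, Experience, Income}):
  P1: blocked at fork node Education ∈ conditioning set.
  P2: blocked at chain node Experience ∈ conditioning set.
  P3: blocked at chain node Experience ∈ conditioning set.
  P4: open — no interior node is in the conditioning set.
{Education, Experience, Income} does not satisfy the backdoor criterion.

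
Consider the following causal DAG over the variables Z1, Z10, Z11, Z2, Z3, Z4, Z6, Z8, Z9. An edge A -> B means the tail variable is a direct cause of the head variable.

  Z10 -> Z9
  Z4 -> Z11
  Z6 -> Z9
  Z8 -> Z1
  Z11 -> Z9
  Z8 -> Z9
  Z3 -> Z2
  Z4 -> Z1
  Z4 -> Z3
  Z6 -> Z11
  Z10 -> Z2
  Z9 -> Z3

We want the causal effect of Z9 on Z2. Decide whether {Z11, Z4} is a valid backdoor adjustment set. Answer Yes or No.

Backdoor paths from Z9 to Z2 (paths whose first edge points into Z9):
  P1: Z9 <- Z10 -> Z2
  P2: Z9 <- Z6 -> Z11 <- Z4 -> Z3 -> Z2
  P3: Z9 <- Z8 -> Z1 <- Z4 -> Z3 -> Z2
  P4: Z9 <- Z11 <- Z4 -> Z3 -> Z2
Condition 1 (no descendant of Z9 in the set): holds — descendants of Z9 are {Z2, Z3}; none are in {Z11, Z4}.
Condition 2 (every backdoor path blocked by {Z11, Z4}):
  P1: open — no interior node is in the conditioning set.
  P2: blocked at fork node Z4 ∈ conditioning set.
  P3: blocked at collider Z1 (neither it nor any descendant is in the conditioning set).
  P4: blocked at chain node Z11 ∈ conditioning set.
{Z11, Z4} does not satisfy the backdoor criterion.

No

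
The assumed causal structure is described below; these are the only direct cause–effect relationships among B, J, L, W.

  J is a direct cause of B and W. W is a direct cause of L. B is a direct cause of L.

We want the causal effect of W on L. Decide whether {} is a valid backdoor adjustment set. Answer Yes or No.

Backdoor paths from W to L (paths whose first edge points into W):
  P1: W <- J -> B -> L
Condition 1 (no descendant of W in the set): holds — descendants of W are {L}; none are in {}.
Condition 2 (every backdoor path blocked by {}):
  P1: open — no interior node is in the conditioning set.
{} does not satisfy the backdoor criterion.

No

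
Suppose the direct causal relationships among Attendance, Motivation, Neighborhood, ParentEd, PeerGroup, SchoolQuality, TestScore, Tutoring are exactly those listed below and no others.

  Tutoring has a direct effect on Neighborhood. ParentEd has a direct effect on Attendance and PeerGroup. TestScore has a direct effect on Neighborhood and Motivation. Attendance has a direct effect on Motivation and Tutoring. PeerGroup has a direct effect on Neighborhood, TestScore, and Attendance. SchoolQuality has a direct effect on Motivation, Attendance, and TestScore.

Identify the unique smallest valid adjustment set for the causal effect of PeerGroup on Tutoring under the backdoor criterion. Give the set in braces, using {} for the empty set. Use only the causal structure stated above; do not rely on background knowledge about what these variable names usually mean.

Variables eligible for adjustment (non-descendants of PeerGroup, excluding PeerGroup and Tutoring): {ParentEd, SchoolQuality}.
Backdoor paths from PeerGroup to Tutoring:
  P1: PeerGroup <- ParentEd -> Attendance <- SchoolQuality -> TestScore -> Neighborhood <- Tutoring
  P2: PeerGroup <- ParentEd -> Attendance <- SchoolQuality -> Motivation <- TestScore -> Neighborhood <- Tutoring
  P3: PeerGroup <- ParentEd -> Attendance -> Tutoring
  P4: PeerGroup <- ParentEd -> Attendance -> Motivation <- SchoolQuality -> TestScore -> Neighborhood <- Tutoring
  P5: PeerGroup <- ParentEd -> Attendance -> Motivation <- TestScore -> Neighborhood <- Tutoring
The empty set is not sufficient: P3 (PeerGroup <- ParentEd -> Attendance -> Tutoring) has no collider blocking it and no conditioned non-collider, so it is open.
Try {ParentEd}:
  P1: blocked at fork node ParentEd ∈ conditioning set.
  P2: blocked at fork node ParentEd ∈ conditioning set.
  P3: blocked at fork node ParentEd ∈ conditioning set.
  P4: blocked at fork node ParentEd ∈ conditioning set.
  P5: blocked at fork node ParentEd ∈ conditioning set.
{ParentEd} contains no descendant of PeerGroup and blocks every backdoor path.
No other singleton works — e.g. {SchoolQuality} leaves P3 open — so {ParentEd} is the unique smallest valid adjustment set.

{ParentEd}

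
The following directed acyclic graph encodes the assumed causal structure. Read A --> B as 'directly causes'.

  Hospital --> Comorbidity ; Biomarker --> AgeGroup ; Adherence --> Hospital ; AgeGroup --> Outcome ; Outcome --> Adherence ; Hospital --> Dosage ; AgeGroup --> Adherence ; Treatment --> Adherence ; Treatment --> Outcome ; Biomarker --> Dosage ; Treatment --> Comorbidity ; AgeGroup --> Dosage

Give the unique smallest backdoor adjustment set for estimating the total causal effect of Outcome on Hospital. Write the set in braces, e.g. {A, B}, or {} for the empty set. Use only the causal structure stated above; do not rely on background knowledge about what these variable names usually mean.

{AgeGroup, Treatment}

Variables eligible for adjustment (non-descendants of Outcome, excluding Outcome and Hospital): {AgeGroup, Biomarker, Treatment}.
Backdoor paths from Outcome to Hospital:
  P1: Outcome <- Treatment -> Adherence <- AgeGroup <- Biomarker -> Dosage <- Hospital
  P2: Outcome <- Treatment -> Adherence <- AgeGroup -> Dosage <- Hospital
  P3: Outcome <- Treatment -> Adherence -> Hospital
  P4: Outcome <- Treatment -> Comorbidity <- Hospital
  P5: Outcome <- AgeGroup <- Biomarker -> Dosage <- Hospital
  P6: Outcome <- AgeGroup -> Adherence <- Treatment -> Comorbidity <- Hospital
  P7: Outcome <- AgeGroup -> Adherence -> Hospital
  P8: Outcome <- AgeGroup -> Dosage <- Hospital
The empty set is not sufficient: P3 (Outcome <- Treatment -> Adherence -> Hospital) has no collider blocking it and no conditioned non-collider, so it is open.
Try {AgeGroup, Treatment}:
  P1: blocked at fork node Treatment ∈ conditioning set.
  P2: blocked at fork node Treatment ∈ conditioning set.
  P3: blocked at fork node Treatment ∈ conditioning set.
  P4: blocked at fork node Treatment ∈ conditioning set.
  P5: blocked at chain node AgeGroup ∈ conditioning set.
  P6: blocked at fork node AgeGroup ∈ conditioning set.
  P7: blocked at fork node AgeGroup ∈ conditioning set.
  P8: blocked at fork node AgeGroup ∈ conditioning set.
{AgeGroup, Treatment} contains no descendant of Outcome and blocks every backdoor path.
Every element of {AgeGroup, Treatment} is needed (dropping AgeGroup leaves P7 open; dropping Treatment leaves P3 open), so no proper subset is valid.
Among all size-2 subsets of the eligible variables, only {AgeGroup, Treatment} blocks every backdoor path, so it is the unique smallest valid adjustment set.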